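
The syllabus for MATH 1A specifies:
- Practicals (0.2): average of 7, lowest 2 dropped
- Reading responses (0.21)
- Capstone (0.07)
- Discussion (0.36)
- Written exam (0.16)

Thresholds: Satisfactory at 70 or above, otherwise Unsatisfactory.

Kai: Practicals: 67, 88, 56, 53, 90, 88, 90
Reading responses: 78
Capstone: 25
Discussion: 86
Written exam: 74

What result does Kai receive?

Satisfactory

Practicals: drop 53, 56 → average of remaining 5 = 423/5 = 84.6
Weighted total:
  Practicals 84.6 × 0.2 = 16.92
  Reading responses 78 × 0.21 = 16.38
  Capstone 25 × 0.07 = 1.75
  Discussion 86 × 0.36 = 30.96
  Written exam 74 × 0.16 = 11.84
Sum = 77.85
77.85 ≥ 70 → Satisfactory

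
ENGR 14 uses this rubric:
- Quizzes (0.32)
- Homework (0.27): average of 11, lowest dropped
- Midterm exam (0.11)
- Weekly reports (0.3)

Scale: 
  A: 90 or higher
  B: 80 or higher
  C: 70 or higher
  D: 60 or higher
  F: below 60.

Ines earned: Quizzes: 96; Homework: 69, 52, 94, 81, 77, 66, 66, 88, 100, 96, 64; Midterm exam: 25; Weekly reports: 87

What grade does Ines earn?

B

Homework: drop 52 → average of remaining 10 = 801/10 = 80.1
Weighted total:
  Quizzes 96 × 0.32 = 30.72
  Homework 80.1 × 0.27 = 21.627
  Midterm exam 25 × 0.11 = 2.75
  Weekly reports 87 × 0.3 = 26.1
Sum = 81.197
81.197 is ≥ 80 and < 90 → B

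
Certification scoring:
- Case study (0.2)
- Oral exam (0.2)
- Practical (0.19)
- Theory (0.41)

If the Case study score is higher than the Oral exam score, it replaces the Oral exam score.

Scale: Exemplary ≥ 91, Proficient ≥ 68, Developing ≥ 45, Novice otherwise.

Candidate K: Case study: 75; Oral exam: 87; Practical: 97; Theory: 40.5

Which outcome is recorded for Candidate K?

Developing

Case study (75) ≤ Oral exam (87), so Oral exam stays at 87.
Weighted total:
  Case study 75 × 0.2 = 15
  Oral exam 87 × 0.2 = 17.4
  Practical 97 × 0.19 = 18.43
  Theory 40.5 × 0.41 = 16.605
Sum = 67.435
67.435 is ≥ 45 and < 68 → Developing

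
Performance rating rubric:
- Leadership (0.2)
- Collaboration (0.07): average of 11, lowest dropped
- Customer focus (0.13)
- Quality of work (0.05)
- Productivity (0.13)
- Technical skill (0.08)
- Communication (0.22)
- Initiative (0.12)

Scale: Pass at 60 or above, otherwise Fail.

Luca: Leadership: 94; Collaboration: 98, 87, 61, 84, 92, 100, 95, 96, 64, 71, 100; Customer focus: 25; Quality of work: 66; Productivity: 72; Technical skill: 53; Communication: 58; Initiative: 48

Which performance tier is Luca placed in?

Pass

Collaboration: drop 61 → average of remaining 10 = 887/10 = 88.7
Weighted total:
  Leadership 94 × 0.2 = 18.8
  Collaboration 88.7 × 0.07 = 6.209
  Customer focus 25 × 0.13 = 3.25
  Quality of work 66 × 0.05 = 3.3
  Productivity 72 × 0.13 = 9.36
  Technical skill 53 × 0.08 = 4.24
  Communication 58 × 0.22 = 12.76
  Initiative 48 × 0.12 = 5.76
Sum = 63.679
63.679 ≥ 60 → Pass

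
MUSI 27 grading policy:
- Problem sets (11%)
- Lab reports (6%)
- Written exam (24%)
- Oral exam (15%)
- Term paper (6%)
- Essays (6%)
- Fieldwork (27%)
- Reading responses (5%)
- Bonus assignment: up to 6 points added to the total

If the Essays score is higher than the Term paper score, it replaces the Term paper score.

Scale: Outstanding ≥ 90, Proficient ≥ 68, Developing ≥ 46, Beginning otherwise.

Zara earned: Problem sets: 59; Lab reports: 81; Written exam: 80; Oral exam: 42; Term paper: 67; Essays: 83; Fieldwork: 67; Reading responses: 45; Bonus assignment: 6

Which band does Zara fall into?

Essays (83) > Term paper (67), so Term paper counts as 83.
Weighted total:
  Problem sets 59 × 0.11 = 6.49
  Lab reports 81 × 0.06 = 4.86
  Written exam 80 × 0.24 = 19.2
  Oral exam 42 × 0.15 = 6.3
  Term paper 83 × 0.06 = 4.98
  Essays 83 × 0.06 = 4.98
  Fieldwork 67 × 0.27 = 18.09
  Reading responses 45 × 0.05 = 2.25
Sum = 67.15
Bonus assignment: 67.15 + 6 = 73.15
73.15 is ≥ 68 and < 90 → Proficient

Proficient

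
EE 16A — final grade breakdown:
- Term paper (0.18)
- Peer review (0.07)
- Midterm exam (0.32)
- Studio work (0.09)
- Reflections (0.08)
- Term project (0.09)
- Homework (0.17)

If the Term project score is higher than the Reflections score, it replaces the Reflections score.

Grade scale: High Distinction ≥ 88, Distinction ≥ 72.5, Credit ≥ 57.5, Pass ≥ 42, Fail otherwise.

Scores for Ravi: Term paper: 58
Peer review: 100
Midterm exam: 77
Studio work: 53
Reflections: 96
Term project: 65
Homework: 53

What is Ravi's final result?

Credit

Term project (65) ≤ Reflections (96), so Reflections stays at 96.
Weighted total:
  Term paper 58 × 0.18 = 10.44
  Peer review 100 × 0.07 = 7
  Midterm exam 77 × 0.32 = 24.64
  Studio work 53 × 0.09 = 4.77
  Reflections 96 × 0.08 = 7.68
  Term project 65 × 0.09 = 5.85
  Homework 53 × 0.17 = 9.01
Sum = 69.39
69.39 is ≥ 57.5 and < 72.5 → Credit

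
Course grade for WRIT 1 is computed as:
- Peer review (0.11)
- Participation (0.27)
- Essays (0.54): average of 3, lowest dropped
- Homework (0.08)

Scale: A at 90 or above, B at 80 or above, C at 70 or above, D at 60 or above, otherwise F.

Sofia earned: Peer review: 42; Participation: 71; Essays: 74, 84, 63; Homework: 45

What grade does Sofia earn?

Essays: drop 63 → average of remaining 2 = 158/2 = 79
Weighted total:
  Peer review 42 × 0.11 = 4.62
  Participation 71 × 0.27 = 19.17
  Essays 79 × 0.54 = 42.66
  Homework 45 × 0.08 = 3.6
Sum = 70.05
70.05 is ≥ 70 and < 80 → C

C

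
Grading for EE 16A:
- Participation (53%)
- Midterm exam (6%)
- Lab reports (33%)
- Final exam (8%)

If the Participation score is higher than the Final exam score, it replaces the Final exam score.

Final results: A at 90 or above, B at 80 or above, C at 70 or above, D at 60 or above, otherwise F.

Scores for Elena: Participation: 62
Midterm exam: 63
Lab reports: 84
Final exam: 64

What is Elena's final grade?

D

Participation (62) ≤ Final exam (64), so Final exam stays at 64.
Weighted total:
  Participation 62 × 0.53 = 32.86
  Midterm exam 63 × 0.06 = 3.78
  Lab reports 84 × 0.33 = 27.72
  Final exam 64 × 0.08 = 5.12
Sum = 69.48
69.48 is ≥ 60 and < 70 → D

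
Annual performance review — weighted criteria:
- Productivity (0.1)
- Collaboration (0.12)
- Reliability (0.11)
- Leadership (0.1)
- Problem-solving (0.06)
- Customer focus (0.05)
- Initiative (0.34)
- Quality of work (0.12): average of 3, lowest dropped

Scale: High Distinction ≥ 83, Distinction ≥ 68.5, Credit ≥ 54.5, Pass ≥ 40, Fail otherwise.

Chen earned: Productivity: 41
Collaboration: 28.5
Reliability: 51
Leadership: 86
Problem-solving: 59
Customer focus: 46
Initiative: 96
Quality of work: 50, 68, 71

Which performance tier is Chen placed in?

Quality of work: drop 50 → average of remaining 2 = 139/2 = 69.5
Weighted total:
  Productivity 41 × 0.1 = 4.1
  Collaboration 28.5 × 0.12 = 3.42
  Reliability 51 × 0.11 = 5.61
  Leadership 86 × 0.1 = 8.6
  Problem-solving 59 × 0.06 = 3.54
  Customer focus 46 × 0.05 = 2.3
  Initiative 96 × 0.34 = 32.64
  Quality of work 69.5 × 0.12 = 8.34
Sum = 68.55
68.55 is ≥ 68.5 and < 83 → Distinction

Distinction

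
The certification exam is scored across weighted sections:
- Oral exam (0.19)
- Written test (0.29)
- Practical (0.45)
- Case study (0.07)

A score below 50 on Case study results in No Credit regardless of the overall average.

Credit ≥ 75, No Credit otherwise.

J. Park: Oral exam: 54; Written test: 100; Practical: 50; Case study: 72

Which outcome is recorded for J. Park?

Case study score 72 ≥ 50: minimum met.
Weighted total:
  Oral exam 54 × 0.19 = 10.26
  Written test 100 × 0.29 = 29
  Practical 50 × 0.45 = 22.5
  Case study 72 × 0.07 = 5.04
Sum = 66.8
66.8 < 75 → No Credit

No Credit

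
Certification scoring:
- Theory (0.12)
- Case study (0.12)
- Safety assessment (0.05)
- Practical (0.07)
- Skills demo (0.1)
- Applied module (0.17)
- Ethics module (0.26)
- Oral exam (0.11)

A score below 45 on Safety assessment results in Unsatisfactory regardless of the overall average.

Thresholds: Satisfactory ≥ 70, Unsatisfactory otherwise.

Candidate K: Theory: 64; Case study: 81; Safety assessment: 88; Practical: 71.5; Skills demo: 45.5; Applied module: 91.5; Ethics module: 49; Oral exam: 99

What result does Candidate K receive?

Safety assessment score 88 ≥ 45: minimum met.
Weighted total:
  Theory 64 × 0.12 = 7.68
  Case study 81 × 0.12 = 9.72
  Safety assessment 88 × 0.05 = 4.4
  Practical 71.5 × 0.07 = 5.005
  Skills demo 45.5 × 0.1 = 4.55
  Applied module 91.5 × 0.17 = 15.555
  Ethics module 49 × 0.26 = 12.74
  Oral exam 99 × 0.11 = 10.89
Sum = 70.54
70.54 ≥ 70 → Satisfactory

Satisfactory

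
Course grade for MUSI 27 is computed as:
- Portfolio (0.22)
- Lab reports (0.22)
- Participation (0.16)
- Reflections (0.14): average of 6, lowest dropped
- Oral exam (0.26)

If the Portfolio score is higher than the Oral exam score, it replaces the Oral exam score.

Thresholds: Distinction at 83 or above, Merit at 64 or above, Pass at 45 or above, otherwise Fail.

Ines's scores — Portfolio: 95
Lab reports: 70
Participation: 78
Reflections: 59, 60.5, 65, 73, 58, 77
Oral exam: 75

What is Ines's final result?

Reflections: drop 58 → average of remaining 5 = 334.5/5 = 66.9
Portfolio (95) > Oral exam (75), so Oral exam counts as 95.
Weighted total:
  Portfolio 95 × 0.22 = 20.9
  Lab reports 70 × 0.22 = 15.4
  Participation 78 × 0.16 = 12.48
  Reflections 66.9 × 0.14 = 9.366
  Oral exam 95 × 0.26 = 24.7
Sum = 82.846
82.846 is ≥ 64 and < 83 → Merit

Merit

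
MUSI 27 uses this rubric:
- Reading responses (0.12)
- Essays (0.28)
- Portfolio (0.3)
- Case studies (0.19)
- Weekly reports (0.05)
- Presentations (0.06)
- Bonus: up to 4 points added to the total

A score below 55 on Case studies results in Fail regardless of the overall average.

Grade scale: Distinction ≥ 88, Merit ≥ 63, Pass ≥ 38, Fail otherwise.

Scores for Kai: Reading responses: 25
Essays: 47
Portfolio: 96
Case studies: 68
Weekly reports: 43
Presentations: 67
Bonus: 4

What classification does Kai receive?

Case studies score 68 ≥ 55: minimum met.
Weighted total:
  Reading responses 25 × 0.12 = 3
  Essays 47 × 0.28 = 13.16
  Portfolio 96 × 0.3 = 28.8
  Case studies 68 × 0.19 = 12.92
  Weekly reports 43 × 0.05 = 2.15
  Presentations 67 × 0.06 = 4.02
Sum = 64.05
Bonus: 64.05 + 4 = 68.05
68.05 is ≥ 63 and < 88 → Merit

Merit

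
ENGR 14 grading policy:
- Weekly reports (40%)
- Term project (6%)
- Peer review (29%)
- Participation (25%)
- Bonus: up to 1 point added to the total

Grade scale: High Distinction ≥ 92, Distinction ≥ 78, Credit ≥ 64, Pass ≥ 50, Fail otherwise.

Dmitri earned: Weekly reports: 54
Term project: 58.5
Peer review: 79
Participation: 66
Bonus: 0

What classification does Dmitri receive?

Credit

Weighted total:
  Weekly reports 54 × 0.4 = 21.6
  Term project 58.5 × 0.06 = 3.51
  Peer review 79 × 0.29 = 22.91
  Participation 66 × 0.25 = 16.5
Sum = 64.52
Bonus: 64.52 + 0 = 64.52
64.52 is ≥ 64 and < 78 → Credit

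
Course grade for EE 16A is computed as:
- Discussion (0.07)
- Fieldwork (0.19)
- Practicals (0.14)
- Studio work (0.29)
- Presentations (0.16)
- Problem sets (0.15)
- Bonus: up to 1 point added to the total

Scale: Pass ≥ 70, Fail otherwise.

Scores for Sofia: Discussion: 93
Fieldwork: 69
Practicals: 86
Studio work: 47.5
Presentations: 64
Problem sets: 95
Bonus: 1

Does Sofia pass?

Weighted total:
  Discussion 93 × 0.07 = 6.51
  Fieldwork 69 × 0.19 = 13.11
  Practicals 86 × 0.14 = 12.04
  Studio work 47.5 × 0.29 = 13.775
  Presentations 64 × 0.16 = 10.24
  Problem sets 95 × 0.15 = 14.25
Sum = 69.925
Bonus: 69.925 + 1 = 70.925
70.925 ≥ 70 → Pass

Pass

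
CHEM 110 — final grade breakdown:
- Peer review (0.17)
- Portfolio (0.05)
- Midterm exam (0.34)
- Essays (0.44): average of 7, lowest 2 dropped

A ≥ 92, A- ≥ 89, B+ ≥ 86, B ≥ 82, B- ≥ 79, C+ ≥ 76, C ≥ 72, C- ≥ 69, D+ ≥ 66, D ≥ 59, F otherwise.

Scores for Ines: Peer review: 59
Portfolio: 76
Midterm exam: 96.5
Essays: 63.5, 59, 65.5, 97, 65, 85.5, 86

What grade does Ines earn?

B-

Essays: drop 59, 63.5 → average of remaining 5 = 399/5 = 79.8
Weighted total:
  Peer review 59 × 0.17 = 10.03
  Portfolio 76 × 0.05 = 3.8
  Midterm exam 96.5 × 0.34 = 32.81
  Essays 79.8 × 0.44 = 35.112
Sum = 81.752
81.752 is ≥ 79 and < 82 → B-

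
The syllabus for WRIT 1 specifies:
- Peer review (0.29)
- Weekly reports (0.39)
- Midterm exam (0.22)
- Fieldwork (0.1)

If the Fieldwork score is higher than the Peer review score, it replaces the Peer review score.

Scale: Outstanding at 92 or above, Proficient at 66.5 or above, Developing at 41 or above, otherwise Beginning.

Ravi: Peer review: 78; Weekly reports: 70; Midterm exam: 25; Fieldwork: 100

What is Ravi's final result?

Fieldwork (100) > Peer review (78), so Peer review counts as 100.
Weighted total:
  Peer review 100 × 0.29 = 29
  Weekly reports 70 × 0.39 = 27.3
  Midterm exam 25 × 0.22 = 5.5
  Fieldwork 100 × 0.1 = 10
Sum = 71.8
71.8 is ≥ 66.5 and < 92 → Proficient

Proficient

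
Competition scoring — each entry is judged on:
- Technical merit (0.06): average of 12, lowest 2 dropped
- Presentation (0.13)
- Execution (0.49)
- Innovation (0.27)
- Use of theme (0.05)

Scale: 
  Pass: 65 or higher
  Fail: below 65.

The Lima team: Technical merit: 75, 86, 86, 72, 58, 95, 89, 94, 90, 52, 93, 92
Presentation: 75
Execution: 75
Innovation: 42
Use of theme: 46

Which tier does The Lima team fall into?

Pass

Technical merit: drop 52, 58 → average of remaining 10 = 872/10 = 87.2
Weighted total:
  Technical merit 87.2 × 0.06 = 5.232
  Presentation 75 × 0.13 = 9.75
  Execution 75 × 0.49 = 36.75
  Innovation 42 × 0.27 = 11.34
  Use of theme 46 × 0.05 = 2.3
Sum = 65.372
65.372 ≥ 65 → Pass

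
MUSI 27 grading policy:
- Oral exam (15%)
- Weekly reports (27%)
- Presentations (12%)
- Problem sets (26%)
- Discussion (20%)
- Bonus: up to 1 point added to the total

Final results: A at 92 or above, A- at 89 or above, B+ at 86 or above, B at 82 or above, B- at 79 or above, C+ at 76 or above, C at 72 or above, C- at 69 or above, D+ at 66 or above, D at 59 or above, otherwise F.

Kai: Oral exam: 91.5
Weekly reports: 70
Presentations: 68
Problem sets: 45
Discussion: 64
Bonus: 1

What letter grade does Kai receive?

D+

Weighted total:
  Oral exam 91.5 × 0.15 = 13.725
  Weekly reports 70 × 0.27 = 18.9
  Presentations 68 × 0.12 = 8.16
  Problem sets 45 × 0.26 = 11.7
  Discussion 64 × 0.2 = 12.8
Sum = 65.285
Bonus: 65.285 + 1 = 66.285
66.285 is ≥ 66 and < 69 → D+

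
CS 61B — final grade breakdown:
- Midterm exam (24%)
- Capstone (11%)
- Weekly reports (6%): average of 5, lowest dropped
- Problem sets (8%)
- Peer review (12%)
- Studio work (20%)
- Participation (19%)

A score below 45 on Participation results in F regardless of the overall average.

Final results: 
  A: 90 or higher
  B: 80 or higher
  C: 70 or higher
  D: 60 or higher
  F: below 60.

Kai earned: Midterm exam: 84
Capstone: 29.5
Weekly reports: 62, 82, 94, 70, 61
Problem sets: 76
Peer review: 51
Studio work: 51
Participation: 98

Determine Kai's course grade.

Weekly reports: drop 61 → average of remaining 4 = 308/4 = 77
Participation score 98 ≥ 45: minimum met.
Weighted total:
  Midterm exam 84 × 0.24 = 20.16
  Capstone 29.5 × 0.11 = 3.245
  Weekly reports 77 × 0.06 = 4.62
  Problem sets 76 × 0.08 = 6.08
  Peer review 51 × 0.12 = 6.12
  Studio work 51 × 0.2 = 10.2
  Participation 98 × 0.19 = 18.62
Sum = 69.045
69.045 is ≥ 60 and < 70 → D

D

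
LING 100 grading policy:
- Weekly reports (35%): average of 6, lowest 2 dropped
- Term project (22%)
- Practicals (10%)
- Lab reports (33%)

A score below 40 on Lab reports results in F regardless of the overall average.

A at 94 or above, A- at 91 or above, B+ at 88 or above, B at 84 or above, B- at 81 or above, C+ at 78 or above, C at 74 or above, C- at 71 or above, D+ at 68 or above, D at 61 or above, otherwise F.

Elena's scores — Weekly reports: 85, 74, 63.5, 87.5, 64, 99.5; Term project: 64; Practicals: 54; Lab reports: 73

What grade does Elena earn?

Weekly reports: drop 63.5, 64 → average of remaining 4 = 346/4 = 86.5
Lab reports score 73 ≥ 40: minimum met.
Weighted total:
  Weekly reports 86.5 × 0.35 = 30.275
  Term project 64 × 0.22 = 14.08
  Practicals 54 × 0.1 = 5.4
  Lab reports 73 × 0.33 = 24.09
Sum = 73.845
73.845 is ≥ 71 and < 74 → C-

C-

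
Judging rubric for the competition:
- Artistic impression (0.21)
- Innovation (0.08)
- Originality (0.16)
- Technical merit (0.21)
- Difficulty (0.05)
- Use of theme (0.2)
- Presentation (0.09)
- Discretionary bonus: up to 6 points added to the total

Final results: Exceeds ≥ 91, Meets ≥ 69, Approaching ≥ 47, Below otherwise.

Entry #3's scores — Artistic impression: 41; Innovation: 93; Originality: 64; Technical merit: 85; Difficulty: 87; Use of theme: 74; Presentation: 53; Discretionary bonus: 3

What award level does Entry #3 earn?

Weighted total:
  Artistic impression 41 × 0.21 = 8.61
  Innovation 93 × 0.08 = 7.44
  Originality 64 × 0.16 = 10.24
  Technical merit 85 × 0.21 = 17.85
  Difficulty 87 × 0.05 = 4.35
  Use of theme 74 × 0.2 = 14.8
  Presentation 53 × 0.09 = 4.77
Sum = 68.06
Discretionary bonus: 68.06 + 3 = 71.06
71.06 is ≥ 69 and < 91 → Meets

Meets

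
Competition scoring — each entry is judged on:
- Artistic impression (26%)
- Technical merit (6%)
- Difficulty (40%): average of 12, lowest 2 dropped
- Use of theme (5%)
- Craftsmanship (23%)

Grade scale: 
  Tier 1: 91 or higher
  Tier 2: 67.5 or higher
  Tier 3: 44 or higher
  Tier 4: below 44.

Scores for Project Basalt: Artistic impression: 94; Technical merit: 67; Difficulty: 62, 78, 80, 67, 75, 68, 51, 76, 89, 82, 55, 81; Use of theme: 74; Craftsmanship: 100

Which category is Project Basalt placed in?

Tier 2

Difficulty: drop 51, 55 → average of remaining 10 = 758/10 = 75.8
Weighted total:
  Artistic impression 94 × 0.26 = 24.44
  Technical merit 67 × 0.06 = 4.02
  Difficulty 75.8 × 0.4 = 30.32
  Use of theme 74 × 0.05 = 3.7
  Craftsmanship 100 × 0.23 = 23
Sum = 85.48
85.48 is ≥ 67.5 and < 91 → Tier 2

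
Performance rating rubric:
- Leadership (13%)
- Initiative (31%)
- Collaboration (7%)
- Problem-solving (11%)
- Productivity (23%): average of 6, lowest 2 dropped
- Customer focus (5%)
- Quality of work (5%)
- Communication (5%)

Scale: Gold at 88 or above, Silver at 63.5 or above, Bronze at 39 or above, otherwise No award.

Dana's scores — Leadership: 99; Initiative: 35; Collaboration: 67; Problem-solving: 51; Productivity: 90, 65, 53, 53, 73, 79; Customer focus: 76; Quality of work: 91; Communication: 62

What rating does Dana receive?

Bronze

Productivity: drop 53, 53 → average of remaining 4 = 307/4 = 76.75
Weighted total:
  Leadership 99 × 0.13 = 12.87
  Initiative 35 × 0.31 = 10.85
  Collaboration 67 × 0.07 = 4.69
  Problem-solving 51 × 0.11 = 5.61
  Productivity 76.75 × 0.23 = 17.6525
  Customer focus 76 × 0.05 = 3.8
  Quality of work 91 × 0.05 = 4.55
  Communication 62 × 0.05 = 3.1
Sum = 63.1225
63.1225 is ≥ 39 and < 63.5 → Bronze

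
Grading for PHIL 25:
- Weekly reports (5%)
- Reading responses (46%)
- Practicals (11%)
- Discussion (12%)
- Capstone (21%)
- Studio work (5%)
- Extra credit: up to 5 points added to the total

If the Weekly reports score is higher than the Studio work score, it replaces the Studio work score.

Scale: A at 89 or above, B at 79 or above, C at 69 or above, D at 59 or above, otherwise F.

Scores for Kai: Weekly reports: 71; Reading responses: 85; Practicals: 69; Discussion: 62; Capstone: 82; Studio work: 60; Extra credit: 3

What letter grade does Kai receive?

Weekly reports (71) > Studio work (60), so Studio work counts as 71.
Weighted total:
  Weekly reports 71 × 0.05 = 3.55
  Reading responses 85 × 0.46 = 39.1
  Practicals 69 × 0.11 = 7.59
  Discussion 62 × 0.12 = 7.44
  Capstone 82 × 0.21 = 17.22
  Studio work 71 × 0.05 = 3.55
Sum = 78.45
Extra credit: 78.45 + 3 = 81.45
81.45 is ≥ 79 and < 89 → B

B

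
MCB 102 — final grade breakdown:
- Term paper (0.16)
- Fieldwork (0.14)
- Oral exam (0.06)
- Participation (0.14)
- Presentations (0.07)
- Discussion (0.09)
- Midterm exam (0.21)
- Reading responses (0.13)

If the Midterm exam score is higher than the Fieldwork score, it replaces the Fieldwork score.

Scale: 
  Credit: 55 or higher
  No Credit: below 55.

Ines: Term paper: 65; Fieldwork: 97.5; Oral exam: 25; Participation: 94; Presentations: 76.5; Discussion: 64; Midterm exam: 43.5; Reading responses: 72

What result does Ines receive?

Credit

Midterm exam (43.5) ≤ Fieldwork (97.5), so Fieldwork stays at 97.5.
Weighted total:
  Term paper 65 × 0.16 = 10.4
  Fieldwork 97.5 × 0.14 = 13.65
  Oral exam 25 × 0.06 = 1.5
  Participation 94 × 0.14 = 13.16
  Presentations 76.5 × 0.07 = 5.355
  Discussion 64 × 0.09 = 5.76
  Midterm exam 43.5 × 0.21 = 9.135
  Reading responses 72 × 0.13 = 9.36
Sum = 68.32
68.32 ≥ 55 → Credit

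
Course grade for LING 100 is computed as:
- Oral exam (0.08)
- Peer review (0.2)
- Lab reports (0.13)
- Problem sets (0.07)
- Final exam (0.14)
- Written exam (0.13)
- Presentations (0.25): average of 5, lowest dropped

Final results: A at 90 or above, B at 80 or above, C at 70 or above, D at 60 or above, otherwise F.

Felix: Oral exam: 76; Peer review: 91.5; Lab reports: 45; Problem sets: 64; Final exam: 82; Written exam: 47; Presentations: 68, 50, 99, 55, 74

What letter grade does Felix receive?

Presentations: drop 50 → average of remaining 4 = 296/4 = 74
Weighted total:
  Oral exam 76 × 0.08 = 6.08
  Peer review 91.5 × 0.2 = 18.3
  Lab reports 45 × 0.13 = 5.85
  Problem sets 64 × 0.07 = 4.48
  Final exam 82 × 0.14 = 11.48
  Written exam 47 × 0.13 = 6.11
  Presentations 74 × 0.25 = 18.5
Sum = 70.8
70.8 is ≥ 70 and < 80 → C

C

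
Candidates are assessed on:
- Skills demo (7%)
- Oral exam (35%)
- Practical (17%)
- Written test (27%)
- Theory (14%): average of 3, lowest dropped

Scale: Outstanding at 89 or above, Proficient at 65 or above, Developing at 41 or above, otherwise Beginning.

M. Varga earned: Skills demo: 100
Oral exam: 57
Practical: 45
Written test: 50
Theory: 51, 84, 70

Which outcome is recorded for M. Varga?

Theory: drop 51 → average of remaining 2 = 154/2 = 77
Weighted total:
  Skills demo 100 × 0.07 = 7
  Oral exam 57 × 0.35 = 19.95
  Practical 45 × 0.17 = 7.65
  Written test 50 × 0.27 = 13.5
  Theory 77 × 0.14 = 10.78
Sum = 58.88
58.88 is ≥ 41 and < 65 → Developing

Developing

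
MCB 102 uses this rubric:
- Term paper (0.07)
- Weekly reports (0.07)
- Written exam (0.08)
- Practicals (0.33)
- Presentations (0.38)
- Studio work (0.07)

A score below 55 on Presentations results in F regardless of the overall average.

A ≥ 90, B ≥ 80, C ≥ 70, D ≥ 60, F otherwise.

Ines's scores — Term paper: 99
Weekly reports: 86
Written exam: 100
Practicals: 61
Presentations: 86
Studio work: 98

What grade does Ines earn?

B

Presentations score 86 ≥ 55: minimum met.
Weighted total:
  Term paper 99 × 0.07 = 6.93
  Weekly reports 86 × 0.07 = 6.02
  Written exam 100 × 0.08 = 8
  Practicals 61 × 0.33 = 20.13
  Presentations 86 × 0.38 = 32.68
  Studio work 98 × 0.07 = 6.86
Sum = 80.62
80.62 is ≥ 80 and < 90 → B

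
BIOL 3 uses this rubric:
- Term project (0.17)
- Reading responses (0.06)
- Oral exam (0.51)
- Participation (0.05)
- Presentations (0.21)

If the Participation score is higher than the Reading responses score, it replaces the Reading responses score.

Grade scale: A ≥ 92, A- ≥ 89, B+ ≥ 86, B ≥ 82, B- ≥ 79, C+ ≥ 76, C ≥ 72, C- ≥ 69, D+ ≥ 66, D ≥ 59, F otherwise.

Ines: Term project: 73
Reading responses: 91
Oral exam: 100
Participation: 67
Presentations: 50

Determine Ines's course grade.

Participation (67) ≤ Reading responses (91), so Reading responses stays at 91.
Weighted total:
  Term project 73 × 0.17 = 12.41
  Reading responses 91 × 0.06 = 5.46
  Oral exam 100 × 0.51 = 51
  Participation 67 × 0.05 = 3.35
  Presentations 50 × 0.21 = 10.5
Sum = 82.72
82.72 is ≥ 82 and < 86 → B

B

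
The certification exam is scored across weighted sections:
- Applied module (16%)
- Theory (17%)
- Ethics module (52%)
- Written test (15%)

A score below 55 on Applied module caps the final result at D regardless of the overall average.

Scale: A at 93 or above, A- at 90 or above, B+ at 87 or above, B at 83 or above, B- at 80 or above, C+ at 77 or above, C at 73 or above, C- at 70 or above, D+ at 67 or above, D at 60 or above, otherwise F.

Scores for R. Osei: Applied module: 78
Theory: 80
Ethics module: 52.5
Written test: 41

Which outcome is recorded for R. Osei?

Applied module score 78 ≥ 55: minimum met.
Weighted total:
  Applied module 78 × 0.16 = 12.48
  Theory 80 × 0.17 = 13.6
  Ethics module 52.5 × 0.52 = 27.3
  Written test 41 × 0.15 = 6.15
Sum = 59.53
59.53 < 60 → F

F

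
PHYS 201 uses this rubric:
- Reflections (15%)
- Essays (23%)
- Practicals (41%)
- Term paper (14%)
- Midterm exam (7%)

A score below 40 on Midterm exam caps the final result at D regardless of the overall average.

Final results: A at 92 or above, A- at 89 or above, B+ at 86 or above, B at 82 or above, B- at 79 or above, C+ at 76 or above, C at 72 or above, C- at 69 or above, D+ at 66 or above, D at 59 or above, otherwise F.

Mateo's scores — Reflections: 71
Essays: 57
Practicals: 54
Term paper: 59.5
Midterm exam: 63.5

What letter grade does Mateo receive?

Midterm exam score 63.5 ≥ 40: minimum met.
Weighted total:
  Reflections 71 × 0.15 = 10.65
  Essays 57 × 0.23 = 13.11
  Practicals 54 × 0.41 = 22.14
  Term paper 59.5 × 0.14 = 8.33
  Midterm exam 63.5 × 0.07 = 4.445
Sum = 58.675
58.675 < 59 → F

F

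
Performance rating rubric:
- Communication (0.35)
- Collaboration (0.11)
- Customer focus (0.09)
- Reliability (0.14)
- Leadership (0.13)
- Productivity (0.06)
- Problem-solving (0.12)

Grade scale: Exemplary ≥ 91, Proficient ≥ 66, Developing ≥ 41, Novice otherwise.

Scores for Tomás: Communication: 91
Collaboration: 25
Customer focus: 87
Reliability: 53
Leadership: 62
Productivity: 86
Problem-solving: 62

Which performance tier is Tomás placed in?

Proficient

Weighted total:
  Communication 91 × 0.35 = 31.85
  Collaboration 25 × 0.11 = 2.75
  Customer focus 87 × 0.09 = 7.83
  Reliability 53 × 0.14 = 7.42
  Leadership 62 × 0.13 = 8.06
  Productivity 86 × 0.06 = 5.16
  Problem-solving 62 × 0.12 = 7.44
Sum = 70.51
70.51 is ≥ 66 and < 91 → Proficient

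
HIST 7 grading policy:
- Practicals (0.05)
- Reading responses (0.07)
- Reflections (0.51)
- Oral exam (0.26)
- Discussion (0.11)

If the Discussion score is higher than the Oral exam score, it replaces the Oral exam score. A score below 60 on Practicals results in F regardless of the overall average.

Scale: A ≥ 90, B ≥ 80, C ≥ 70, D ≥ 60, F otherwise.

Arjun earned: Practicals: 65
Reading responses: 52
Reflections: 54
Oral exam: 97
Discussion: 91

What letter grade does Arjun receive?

Discussion (91) ≤ Oral exam (97), so Oral exam stays at 97.
Practicals score 65 ≥ 60: minimum met.
Weighted total:
  Practicals 65 × 0.05 = 3.25
  Reading responses 52 × 0.07 = 3.64
  Reflections 54 × 0.51 = 27.54
  Oral exam 97 × 0.26 = 25.22
  Discussion 91 × 0.11 = 10.01
Sum = 69.66
69.66 is ≥ 60 and < 70 → D

D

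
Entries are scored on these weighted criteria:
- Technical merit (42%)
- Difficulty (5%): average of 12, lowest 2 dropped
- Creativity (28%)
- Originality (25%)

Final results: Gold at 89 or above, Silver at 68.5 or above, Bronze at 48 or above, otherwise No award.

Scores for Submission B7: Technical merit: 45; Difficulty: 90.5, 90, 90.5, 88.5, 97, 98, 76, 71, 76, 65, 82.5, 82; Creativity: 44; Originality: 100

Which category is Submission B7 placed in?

Difficulty: drop 65, 71 → average of remaining 10 = 871/10 = 87.1
Weighted total:
  Technical merit 45 × 0.42 = 18.9
  Difficulty 87.1 × 0.05 = 4.355
  Creativity 44 × 0.28 = 12.32
  Originality 100 × 0.25 = 25
Sum = 60.575
60.575 is ≥ 48 and < 68.5 → Bronze

Bronze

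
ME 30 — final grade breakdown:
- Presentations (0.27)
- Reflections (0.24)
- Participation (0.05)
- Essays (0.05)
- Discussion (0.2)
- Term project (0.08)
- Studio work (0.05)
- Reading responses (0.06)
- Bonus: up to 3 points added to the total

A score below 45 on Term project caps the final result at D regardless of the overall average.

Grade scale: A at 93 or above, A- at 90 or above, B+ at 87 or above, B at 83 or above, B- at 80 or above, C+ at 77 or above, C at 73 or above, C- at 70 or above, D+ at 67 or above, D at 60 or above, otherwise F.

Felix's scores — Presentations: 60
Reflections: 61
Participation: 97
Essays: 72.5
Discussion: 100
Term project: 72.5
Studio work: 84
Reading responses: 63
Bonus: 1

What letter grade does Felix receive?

C

Term project score 72.5 ≥ 45: minimum met.
Weighted total:
  Presentations 60 × 0.27 = 16.2
  Reflections 61 × 0.24 = 14.64
  Participation 97 × 0.05 = 4.85
  Essays 72.5 × 0.05 = 3.625
  Discussion 100 × 0.2 = 20
  Term project 72.5 × 0.08 = 5.8
  Studio work 84 × 0.05 = 4.2
  Reading responses 63 × 0.06 = 3.78
Sum = 73.095
Bonus: 73.095 + 1 = 74.095
74.095 is ≥ 73 and < 77 → C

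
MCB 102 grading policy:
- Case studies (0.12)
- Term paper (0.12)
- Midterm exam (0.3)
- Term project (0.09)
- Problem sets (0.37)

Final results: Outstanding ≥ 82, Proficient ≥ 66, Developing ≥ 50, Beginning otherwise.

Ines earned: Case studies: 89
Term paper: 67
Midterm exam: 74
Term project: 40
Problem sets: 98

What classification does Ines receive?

Weighted total:
  Case studies 89 × 0.12 = 10.68
  Term paper 67 × 0.12 = 8.04
  Midterm exam 74 × 0.3 = 22.2
  Term project 40 × 0.09 = 3.6
  Problem sets 98 × 0.37 = 36.26
Sum = 80.78
80.78 is ≥ 66 and < 82 → Proficient

Proficient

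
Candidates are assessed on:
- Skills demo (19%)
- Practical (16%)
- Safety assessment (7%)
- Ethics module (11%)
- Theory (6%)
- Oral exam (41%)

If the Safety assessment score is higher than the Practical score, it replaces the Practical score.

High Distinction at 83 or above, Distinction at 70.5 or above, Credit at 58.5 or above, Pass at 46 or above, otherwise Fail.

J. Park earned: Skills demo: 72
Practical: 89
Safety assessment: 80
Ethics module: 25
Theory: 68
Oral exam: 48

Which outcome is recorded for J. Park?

Safety assessment (80) ≤ Practical (89), so Practical stays at 89.
Weighted total:
  Skills demo 72 × 0.19 = 13.68
  Practical 89 × 0.16 = 14.24
  Safety assessment 80 × 0.07 = 5.6
  Ethics module 25 × 0.11 = 2.75
  Theory 68 × 0.06 = 4.08
  Oral exam 48 × 0.41 = 19.68
Sum = 60.03
60.03 is ≥ 58.5 and < 70.5 → Credit

Credit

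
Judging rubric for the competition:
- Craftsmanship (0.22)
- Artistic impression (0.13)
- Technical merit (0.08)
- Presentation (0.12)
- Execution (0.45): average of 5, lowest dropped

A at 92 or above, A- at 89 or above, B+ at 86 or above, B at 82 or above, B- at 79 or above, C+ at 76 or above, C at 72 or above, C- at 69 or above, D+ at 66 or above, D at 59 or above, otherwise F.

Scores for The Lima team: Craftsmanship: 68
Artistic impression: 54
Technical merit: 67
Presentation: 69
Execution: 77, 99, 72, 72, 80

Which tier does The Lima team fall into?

C

Execution: drop 72 → average of remaining 4 = 328/4 = 82
Weighted total:
  Craftsmanship 68 × 0.22 = 14.96
  Artistic impression 54 × 0.13 = 7.02
  Technical merit 67 × 0.08 = 5.36
  Presentation 69 × 0.12 = 8.28
  Execution 82 × 0.45 = 36.9
Sum = 72.52
72.52 is ≥ 72 and < 76 → C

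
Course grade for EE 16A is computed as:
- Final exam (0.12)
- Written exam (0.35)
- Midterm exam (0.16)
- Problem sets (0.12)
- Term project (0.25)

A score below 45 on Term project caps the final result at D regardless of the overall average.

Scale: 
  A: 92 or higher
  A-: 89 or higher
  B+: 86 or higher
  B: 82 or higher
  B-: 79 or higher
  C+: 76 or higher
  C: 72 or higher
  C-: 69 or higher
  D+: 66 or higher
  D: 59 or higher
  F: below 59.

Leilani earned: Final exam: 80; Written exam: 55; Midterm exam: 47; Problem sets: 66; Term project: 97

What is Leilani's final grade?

Term project score 97 ≥ 45: minimum met.
Weighted total:
  Final exam 80 × 0.12 = 9.6
  Written exam 55 × 0.35 = 19.25
  Midterm exam 47 × 0.16 = 7.52
  Problem sets 66 × 0.12 = 7.92
  Term project 97 × 0.25 = 24.25
Sum = 68.54
68.54 is ≥ 66 and < 69 → D+

D+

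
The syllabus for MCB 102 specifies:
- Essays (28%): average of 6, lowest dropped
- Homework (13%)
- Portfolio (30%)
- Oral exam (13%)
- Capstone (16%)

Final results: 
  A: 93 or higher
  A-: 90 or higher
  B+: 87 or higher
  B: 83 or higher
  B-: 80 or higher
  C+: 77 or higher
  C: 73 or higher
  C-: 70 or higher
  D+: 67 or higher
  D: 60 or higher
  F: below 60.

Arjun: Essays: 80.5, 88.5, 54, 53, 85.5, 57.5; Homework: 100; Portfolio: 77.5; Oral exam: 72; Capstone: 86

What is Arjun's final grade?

Essays: drop 53 → average of remaining 5 = 366/5 = 73.2
Weighted total:
  Essays 73.2 × 0.28 = 20.496
  Homework 100 × 0.13 = 13
  Portfolio 77.5 × 0.3 = 23.25
  Oral exam 72 × 0.13 = 9.36
  Capstone 86 × 0.16 = 13.76
Sum = 79.866
79.866 is ≥ 77 and < 80 → C+

C+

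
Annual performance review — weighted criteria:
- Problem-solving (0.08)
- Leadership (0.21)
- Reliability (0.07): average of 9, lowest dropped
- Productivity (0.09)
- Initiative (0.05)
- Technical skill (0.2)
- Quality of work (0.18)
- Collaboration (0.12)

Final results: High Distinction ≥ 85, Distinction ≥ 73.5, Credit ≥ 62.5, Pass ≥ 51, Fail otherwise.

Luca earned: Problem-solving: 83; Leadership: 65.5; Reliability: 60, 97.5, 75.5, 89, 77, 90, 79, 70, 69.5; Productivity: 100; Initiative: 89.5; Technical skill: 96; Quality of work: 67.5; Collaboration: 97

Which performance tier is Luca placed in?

Distinction

Reliability: drop 60 → average of remaining 8 = 647.5/8 = 80.9375
Weighted total:
  Problem-solving 83 × 0.08 = 6.64
  Leadership 65.5 × 0.21 = 13.755
  Reliability 80.9375 × 0.07 = 5.665625
  Productivity 100 × 0.09 = 9
  Initiative 89.5 × 0.05 = 4.475
  Technical skill 96 × 0.2 = 19.2
  Quality of work 67.5 × 0.18 = 12.15
  Collaboration 97 × 0.12 = 11.64
Sum = 82.525625
82.525625 is ≥ 73.5 and < 85 → Distinction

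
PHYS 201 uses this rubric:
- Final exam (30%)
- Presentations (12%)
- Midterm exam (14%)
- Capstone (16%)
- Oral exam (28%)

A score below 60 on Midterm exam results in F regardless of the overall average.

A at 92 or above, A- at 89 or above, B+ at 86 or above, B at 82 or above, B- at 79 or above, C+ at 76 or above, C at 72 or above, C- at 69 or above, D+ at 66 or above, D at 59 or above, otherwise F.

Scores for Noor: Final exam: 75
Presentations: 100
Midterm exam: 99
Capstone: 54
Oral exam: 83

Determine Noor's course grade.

B-

Midterm exam score 99 ≥ 60: minimum met.
Weighted total:
  Final exam 75 × 0.3 = 22.5
  Presentations 100 × 0.12 = 12
  Midterm exam 99 × 0.14 = 13.86
  Capstone 54 × 0.16 = 8.64
  Oral exam 83 × 0.28 = 23.24
Sum = 80.24
80.24 is ≥ 79 and < 82 → B-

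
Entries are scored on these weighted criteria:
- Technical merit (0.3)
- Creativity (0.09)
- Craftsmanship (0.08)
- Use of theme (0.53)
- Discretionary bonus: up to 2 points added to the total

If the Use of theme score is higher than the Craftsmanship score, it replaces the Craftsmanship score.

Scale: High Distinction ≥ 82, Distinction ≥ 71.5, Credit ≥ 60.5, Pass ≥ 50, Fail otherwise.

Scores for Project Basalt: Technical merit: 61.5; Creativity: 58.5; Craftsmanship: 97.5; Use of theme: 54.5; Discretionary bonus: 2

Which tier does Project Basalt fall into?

Credit

Use of theme (54.5) ≤ Craftsmanship (97.5), so Craftsmanship stays at 97.5.
Weighted total:
  Technical merit 61.5 × 0.3 = 18.45
  Creativity 58.5 × 0.09 = 5.265
  Craftsmanship 97.5 × 0.08 = 7.8
  Use of theme 54.5 × 0.53 = 28.885
Sum = 60.4
Discretionary bonus: 60.4 + 2 = 62.4
62.4 is ≥ 60.5 and < 71.5 → Credit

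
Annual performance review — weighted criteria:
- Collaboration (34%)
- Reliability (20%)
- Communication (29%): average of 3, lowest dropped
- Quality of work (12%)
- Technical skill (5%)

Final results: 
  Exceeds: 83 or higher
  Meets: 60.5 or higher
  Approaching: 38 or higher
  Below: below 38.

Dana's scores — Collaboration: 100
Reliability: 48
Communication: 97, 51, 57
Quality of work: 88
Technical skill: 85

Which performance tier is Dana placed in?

Communication: drop 51 → average of remaining 2 = 154/2 = 77
Weighted total:
  Collaboration 100 × 0.34 = 34
  Reliability 48 × 0.2 = 9.6
  Communication 77 × 0.29 = 22.33
  Quality of work 88 × 0.12 = 10.56
  Technical skill 85 × 0.05 = 4.25
Sum = 80.74
80.74 is ≥ 60.5 and < 83 → Meets

Meets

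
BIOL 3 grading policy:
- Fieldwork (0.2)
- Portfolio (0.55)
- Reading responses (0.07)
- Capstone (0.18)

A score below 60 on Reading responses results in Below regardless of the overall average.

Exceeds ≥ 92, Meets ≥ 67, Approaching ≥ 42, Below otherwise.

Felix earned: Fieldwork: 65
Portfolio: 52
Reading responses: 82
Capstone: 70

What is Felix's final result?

Reading responses score 82 ≥ 60: minimum met.
Weighted total:
  Fieldwork 65 × 0.2 = 13
  Portfolio 52 × 0.55 = 28.6
  Reading responses 82 × 0.07 = 5.74
  Capstone 70 × 0.18 = 12.6
Sum = 59.94
59.94 is ≥ 42 and < 67 → Approaching

Approaching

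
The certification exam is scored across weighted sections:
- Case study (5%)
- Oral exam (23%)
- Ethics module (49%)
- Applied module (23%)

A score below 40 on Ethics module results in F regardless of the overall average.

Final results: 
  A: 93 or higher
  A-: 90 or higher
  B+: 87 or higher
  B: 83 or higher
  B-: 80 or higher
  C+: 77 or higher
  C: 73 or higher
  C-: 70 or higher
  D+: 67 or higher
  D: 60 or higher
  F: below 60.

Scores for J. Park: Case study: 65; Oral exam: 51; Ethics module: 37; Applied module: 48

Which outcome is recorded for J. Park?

Ethics module score 37 < 40: minimum not met.
Weighted total:
  Case study 65 × 0.05 = 3.25
  Oral exam 51 × 0.23 = 11.73
  Ethics module 37 × 0.49 = 18.13
  Applied module 48 × 0.23 = 11.04
Sum = 44.15
Because the Ethics module minimum was not met, the result is F.

F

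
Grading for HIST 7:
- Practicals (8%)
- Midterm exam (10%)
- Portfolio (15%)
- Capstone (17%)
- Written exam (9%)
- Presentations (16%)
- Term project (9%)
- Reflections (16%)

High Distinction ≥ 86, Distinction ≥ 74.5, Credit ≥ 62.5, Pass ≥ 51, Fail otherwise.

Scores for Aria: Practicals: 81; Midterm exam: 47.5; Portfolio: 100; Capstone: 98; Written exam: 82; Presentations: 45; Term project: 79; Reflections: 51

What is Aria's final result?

Weighted total:
  Practicals 81 × 0.08 = 6.48
  Midterm exam 47.5 × 0.1 = 4.75
  Portfolio 100 × 0.15 = 15
  Capstone 98 × 0.17 = 16.66
  Written exam 82 × 0.09 = 7.38
  Presentations 45 × 0.16 = 7.2
  Term project 79 × 0.09 = 7.11
  Reflections 51 × 0.16 = 8.16
Sum = 72.74
72.74 is ≥ 62.5 and < 74.5 → Credit

Credit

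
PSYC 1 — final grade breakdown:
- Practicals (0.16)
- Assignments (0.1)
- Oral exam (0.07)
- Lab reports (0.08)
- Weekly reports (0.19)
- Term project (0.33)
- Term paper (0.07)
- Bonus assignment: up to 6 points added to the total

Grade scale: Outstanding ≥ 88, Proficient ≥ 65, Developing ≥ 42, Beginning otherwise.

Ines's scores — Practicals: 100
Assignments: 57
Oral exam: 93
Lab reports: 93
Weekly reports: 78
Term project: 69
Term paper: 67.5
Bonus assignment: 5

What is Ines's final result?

Proficient

Weighted total:
  Practicals 100 × 0.16 = 16
  Assignments 57 × 0.1 = 5.7
  Oral exam 93 × 0.07 = 6.51
  Lab reports 93 × 0.08 = 7.44
  Weekly reports 78 × 0.19 = 14.82
  Term project 69 × 0.33 = 22.77
  Term paper 67.5 × 0.07 = 4.725
Sum = 77.965
Bonus assignment: 77.965 + 5 = 82.965
82.965 is ≥ 65 and < 88 → Proficient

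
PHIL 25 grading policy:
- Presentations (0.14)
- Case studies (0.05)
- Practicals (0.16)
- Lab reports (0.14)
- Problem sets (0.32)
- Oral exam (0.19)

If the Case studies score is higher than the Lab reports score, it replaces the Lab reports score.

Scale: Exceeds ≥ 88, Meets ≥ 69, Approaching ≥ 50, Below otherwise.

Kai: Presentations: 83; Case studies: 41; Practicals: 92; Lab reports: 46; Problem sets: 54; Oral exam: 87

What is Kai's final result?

Approaching

Case studies (41) ≤ Lab reports (46), so Lab reports stays at 46.
Weighted total:
  Presentations 83 × 0.14 = 11.62
  Case studies 41 × 0.05 = 2.05
  Practicals 92 × 0.16 = 14.72
  Lab reports 46 × 0.14 = 6.44
  Problem sets 54 × 0.32 = 17.28
  Oral exam 87 × 0.19 = 16.53
Sum = 68.64
68.64 is ≥ 50 and < 69 → Approaching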